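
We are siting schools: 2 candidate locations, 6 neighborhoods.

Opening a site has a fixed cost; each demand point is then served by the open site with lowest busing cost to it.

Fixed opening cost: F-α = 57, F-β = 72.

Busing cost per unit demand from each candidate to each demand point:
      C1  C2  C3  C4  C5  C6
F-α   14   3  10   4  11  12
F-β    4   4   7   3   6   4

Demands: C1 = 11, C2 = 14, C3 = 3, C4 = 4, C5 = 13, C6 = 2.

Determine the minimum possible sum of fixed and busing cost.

291

Open {F-β}: assign each demand point to its cheapest open site.
  C1→F-β 11×4=44, C2→F-β 14×4=56, C3→F-β 3×7=21, C4→F-β 4×3=12, C5→F-β 13×6=78, C6→F-β 2×4=8
  busing cost 219, fixed 72 → total 291.
Compare {F-α, F-β}: busing cost 205 + fixed 129 = 334.
Compare {F-α}: busing cost 409 + fixed 57 = 466.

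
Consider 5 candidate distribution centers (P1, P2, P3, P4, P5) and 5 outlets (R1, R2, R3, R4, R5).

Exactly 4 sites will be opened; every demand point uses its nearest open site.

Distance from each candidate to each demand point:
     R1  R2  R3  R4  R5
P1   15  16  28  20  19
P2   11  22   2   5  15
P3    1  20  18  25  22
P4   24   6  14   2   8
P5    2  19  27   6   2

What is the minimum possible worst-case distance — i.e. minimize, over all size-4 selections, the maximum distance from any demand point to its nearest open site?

6

Open {P1, P2, P4, P5}.
  Farthest demand point is R2 at distance 6 (to P4); all others are ≤ 6.
With {P2, P3, P4, P5} the worst case is 6.
With {P1, P2, P3, P4} the worst case is 8.
No size-4 selection achieves below 6.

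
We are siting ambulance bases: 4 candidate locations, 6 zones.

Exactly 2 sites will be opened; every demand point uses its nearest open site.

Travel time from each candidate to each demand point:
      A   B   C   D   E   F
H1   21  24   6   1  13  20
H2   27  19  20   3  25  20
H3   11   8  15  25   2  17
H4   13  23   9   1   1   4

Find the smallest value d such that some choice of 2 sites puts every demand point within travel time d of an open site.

Open {H3, H4}.
  Farthest demand point is A at travel time 11 (to H3); all others are ≤ 11.
With {H1, H3} the worst case is 17.
With {H2, H3} the worst case is 17.
No size-2 selection achieves below 11.

11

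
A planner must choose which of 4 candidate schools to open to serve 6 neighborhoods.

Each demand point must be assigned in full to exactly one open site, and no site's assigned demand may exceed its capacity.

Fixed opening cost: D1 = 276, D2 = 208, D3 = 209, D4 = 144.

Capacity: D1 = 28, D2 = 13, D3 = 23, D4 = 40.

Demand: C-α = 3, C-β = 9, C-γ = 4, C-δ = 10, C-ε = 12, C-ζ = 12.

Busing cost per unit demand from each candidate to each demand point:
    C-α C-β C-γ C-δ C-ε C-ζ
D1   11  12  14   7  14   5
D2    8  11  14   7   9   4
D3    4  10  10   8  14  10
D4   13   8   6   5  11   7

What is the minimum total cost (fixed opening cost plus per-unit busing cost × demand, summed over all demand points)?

Open {D2, D4}; cheapest assignment that respects the capacities:
  D2 (cap 13, load 12): C-ζ — cost 12×4 = 48
  D4 (cap 40, load 38): C-α, C-β, C-γ, C-δ, C-ε — cost 3×13 + 9×8 + 4×6 + 10×5 + 12×11 = 317
  Shipping 365, fixed 352 → total 717.
  Any other capacity-feasible assignment to {D2, D4} ships for at least 365.
Compare {D3, D4}: its best feasible assignment gives total 745.
Compare {D1, D4}: its best feasible assignment gives total 791.
Every other set of open sites that can feasibly serve all demand totals ≥ 745 even under its best assignment. Minimum: 717.

717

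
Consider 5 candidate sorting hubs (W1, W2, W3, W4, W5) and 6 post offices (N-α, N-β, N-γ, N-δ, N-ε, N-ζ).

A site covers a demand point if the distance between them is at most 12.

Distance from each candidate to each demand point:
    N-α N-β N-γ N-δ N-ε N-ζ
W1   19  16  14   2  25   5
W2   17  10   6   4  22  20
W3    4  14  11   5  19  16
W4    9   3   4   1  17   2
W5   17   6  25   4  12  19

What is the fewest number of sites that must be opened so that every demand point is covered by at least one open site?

Coverage sets (demand points within 12 of each site):
  W1: {N-δ, N-ζ}
  W2: {N-β, N-γ, N-δ}
  W3: {N-α, N-γ, N-δ}
  W4: {N-α, N-β, N-γ, N-δ, N-ζ}
  W5: {N-β, N-δ, N-ε}
No single site covers all 6 demand points.
But {W4, W5} covers everything, so the minimum is 2.

2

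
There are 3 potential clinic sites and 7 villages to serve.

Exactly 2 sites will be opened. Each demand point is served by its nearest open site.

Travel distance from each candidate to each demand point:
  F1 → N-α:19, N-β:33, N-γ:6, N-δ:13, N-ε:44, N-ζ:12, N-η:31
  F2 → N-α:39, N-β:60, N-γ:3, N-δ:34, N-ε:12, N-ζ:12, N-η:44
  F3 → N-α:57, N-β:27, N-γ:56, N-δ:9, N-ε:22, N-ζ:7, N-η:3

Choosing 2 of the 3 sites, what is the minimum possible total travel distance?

93

Open {F1, F3}.
  N-α→F1 19, N-β→F3 27, N-γ→F1 6, N-δ→F3 9, N-ε→F3 22, N-ζ→F3 7, N-η→F3 3  ⇒ total 93.
Compare {F2, F3}: total 100.
Compare {F1, F2}: total 123.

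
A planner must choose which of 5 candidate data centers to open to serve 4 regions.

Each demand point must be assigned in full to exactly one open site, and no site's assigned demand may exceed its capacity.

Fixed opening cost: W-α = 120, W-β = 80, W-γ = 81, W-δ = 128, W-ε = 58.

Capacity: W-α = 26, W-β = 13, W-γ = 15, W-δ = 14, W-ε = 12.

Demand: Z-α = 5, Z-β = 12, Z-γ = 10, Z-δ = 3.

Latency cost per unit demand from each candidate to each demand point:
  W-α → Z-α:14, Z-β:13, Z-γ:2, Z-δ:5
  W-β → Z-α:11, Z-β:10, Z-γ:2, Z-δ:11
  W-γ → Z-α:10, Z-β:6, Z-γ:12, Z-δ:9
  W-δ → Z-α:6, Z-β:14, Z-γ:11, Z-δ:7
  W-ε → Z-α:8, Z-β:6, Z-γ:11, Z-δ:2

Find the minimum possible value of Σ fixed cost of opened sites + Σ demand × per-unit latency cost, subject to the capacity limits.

Open {W-α, W-ε}; cheapest assignment that respects the capacities:
  W-α (cap 26, load 18): Z-α, Z-γ, Z-δ — cost 5×14 + 10×2 + 3×5 = 105
  W-ε (cap 12, load 12): Z-β — cost 12×6 = 72
  Shipping 177, fixed 178 → total 355.
  Any other capacity-feasible assignment to {W-α, W-ε} ships for at least 177.
Compare {W-β, W-γ, W-ε}: its best feasible assignment gives total 357.
Compare {W-α, W-γ}: its best feasible assignment gives total 378.
Every other set of open sites that can feasibly serve all demand totals ≥ 357 even under its best assignment. Minimum: 355.

355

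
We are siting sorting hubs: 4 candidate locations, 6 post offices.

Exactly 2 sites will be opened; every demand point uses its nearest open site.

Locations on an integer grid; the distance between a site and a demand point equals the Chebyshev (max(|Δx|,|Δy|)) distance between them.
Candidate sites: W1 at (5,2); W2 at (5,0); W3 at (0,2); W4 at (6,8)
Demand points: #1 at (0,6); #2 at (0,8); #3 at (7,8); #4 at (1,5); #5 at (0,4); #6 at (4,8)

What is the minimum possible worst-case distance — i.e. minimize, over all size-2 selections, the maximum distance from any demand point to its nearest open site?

6

Open {W1, W2}.
  Farthest demand point is #2 at distance 6 (to W1); all others are ≤ 6.
With {W1, W3} the worst case is 6.
With {W1, W4} the worst case is 6.
No size-2 selection achieves below 6.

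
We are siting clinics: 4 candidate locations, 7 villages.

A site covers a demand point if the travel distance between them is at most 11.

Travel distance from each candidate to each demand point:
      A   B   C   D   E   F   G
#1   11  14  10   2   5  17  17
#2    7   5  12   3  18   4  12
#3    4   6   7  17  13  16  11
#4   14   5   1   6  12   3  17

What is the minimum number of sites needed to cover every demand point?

3

Coverage sets (demand points within 11 of each site):
  #1: {A, C, D, E}
  #2: {A, B, D, F}
  #3: {A, B, C, G}
  #4: {B, C, D, F}
No 2 sites suffice: every size-2 union leaves at least one demand point uncovered.
But {#1, #2, #3} covers everything, so the minimum is 3.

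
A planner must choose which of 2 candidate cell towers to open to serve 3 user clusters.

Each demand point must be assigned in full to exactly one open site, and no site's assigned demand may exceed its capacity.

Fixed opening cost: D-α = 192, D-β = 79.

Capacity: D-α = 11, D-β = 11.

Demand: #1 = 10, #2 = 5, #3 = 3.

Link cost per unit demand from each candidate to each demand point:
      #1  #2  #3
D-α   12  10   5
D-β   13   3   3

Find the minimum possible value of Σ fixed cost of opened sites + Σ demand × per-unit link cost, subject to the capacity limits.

Open {D-α, D-β}; cheapest assignment that respects the capacities:
  D-α (cap 11, load 10): #1 — cost 10×12 = 120
  D-β (cap 11, load 8): #2, #3 — cost 5×3 + 3×3 = 24
  Shipping 144, fixed 271 → total 415.
  Any other capacity-feasible assignment to {D-α, D-β} ships for at least 144.
Total demand is 18 and no other set of sites has combined capacity ≥ 18, so {D-α, D-β} is the only feasible choice of open sites. Minimum: 415.

415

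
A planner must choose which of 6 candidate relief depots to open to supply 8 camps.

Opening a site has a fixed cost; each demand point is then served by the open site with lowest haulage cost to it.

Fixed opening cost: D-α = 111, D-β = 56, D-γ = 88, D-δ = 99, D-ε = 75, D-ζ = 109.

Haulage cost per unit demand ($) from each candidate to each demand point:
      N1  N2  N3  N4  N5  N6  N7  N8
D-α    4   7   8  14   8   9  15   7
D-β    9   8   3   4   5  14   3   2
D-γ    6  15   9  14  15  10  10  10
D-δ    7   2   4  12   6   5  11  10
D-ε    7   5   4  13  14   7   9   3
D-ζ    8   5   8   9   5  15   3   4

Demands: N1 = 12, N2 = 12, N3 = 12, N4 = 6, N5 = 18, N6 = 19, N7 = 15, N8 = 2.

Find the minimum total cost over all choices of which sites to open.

Open {D-β, D-δ}: assign each demand point to its cheapest open site.
  N1→D-δ 12×7=84, N2→D-δ 12×2=24, N3→D-β 12×3=36, N4→D-β 6×4=24, N5→D-β 18×5=90, N6→D-δ 19×5=95, N7→D-β 15×3=45, N8→D-β 2×2=4
  haulage cost 402, fixed 155 → total 557.
Compare {D-β, D-ε}: haulage cost 476 + fixed 131 = 607.
Compare {D-α, D-β, D-δ}: haulage cost 366 + fixed 266 = 632.
Compare {D-β, D-δ, D-ε}: haulage cost 402 + fixed 230 = 632.
All other subsets cost ≥ 607. Minimum total cost: 557.

557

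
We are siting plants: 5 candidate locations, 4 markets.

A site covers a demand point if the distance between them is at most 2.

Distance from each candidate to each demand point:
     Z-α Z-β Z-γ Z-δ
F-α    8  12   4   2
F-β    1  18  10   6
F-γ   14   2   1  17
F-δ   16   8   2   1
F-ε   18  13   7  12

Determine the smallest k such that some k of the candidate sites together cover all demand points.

3

Coverage sets (demand points within 2 of each site):
  F-α: {Z-δ}
  F-β: {Z-α}
  F-γ: {Z-β, Z-γ}
  F-δ: {Z-γ, Z-δ}
  F-ε: {}
No 2 sites suffice: every size-2 union leaves at least one demand point uncovered.
But {F-α, F-β, F-γ} covers everything, so the minimum is 3.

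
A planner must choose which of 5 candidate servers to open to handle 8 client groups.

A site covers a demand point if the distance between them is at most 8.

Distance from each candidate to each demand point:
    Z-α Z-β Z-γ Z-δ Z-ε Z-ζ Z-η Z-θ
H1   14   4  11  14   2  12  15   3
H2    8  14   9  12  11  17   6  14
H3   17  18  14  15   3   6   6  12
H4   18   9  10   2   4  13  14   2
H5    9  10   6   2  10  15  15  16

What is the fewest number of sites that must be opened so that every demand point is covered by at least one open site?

4

Coverage sets (demand points within 8 of each site):
  H1: {Z-β, Z-ε, Z-θ}
  H2: {Z-α, Z-η}
  H3: {Z-ε, Z-ζ, Z-η}
  H4: {Z-δ, Z-ε, Z-θ}
  H5: {Z-γ, Z-δ}
No 3 sites suffice: every size-3 union leaves at least one demand point uncovered.
But {H1, H2, H3, H5} covers everything, so the minimum is 4.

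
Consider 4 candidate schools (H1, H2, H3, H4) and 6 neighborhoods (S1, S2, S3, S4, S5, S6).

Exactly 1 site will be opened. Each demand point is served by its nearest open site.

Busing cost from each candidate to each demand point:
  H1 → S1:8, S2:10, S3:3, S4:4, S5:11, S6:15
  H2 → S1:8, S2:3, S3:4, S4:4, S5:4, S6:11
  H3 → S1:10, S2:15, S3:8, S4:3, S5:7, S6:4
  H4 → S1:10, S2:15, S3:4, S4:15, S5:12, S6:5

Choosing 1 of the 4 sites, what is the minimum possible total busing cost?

34

Open {H2}.
  S1→H2 8, S2→H2 3, S3→H2 4, S4→H2 4, S5→H2 4, S6→H2 11  ⇒ total 34.
Compare {H3}: total 47.
Compare {H1}: total 51.
No size-1 selection does better; minimum is 34.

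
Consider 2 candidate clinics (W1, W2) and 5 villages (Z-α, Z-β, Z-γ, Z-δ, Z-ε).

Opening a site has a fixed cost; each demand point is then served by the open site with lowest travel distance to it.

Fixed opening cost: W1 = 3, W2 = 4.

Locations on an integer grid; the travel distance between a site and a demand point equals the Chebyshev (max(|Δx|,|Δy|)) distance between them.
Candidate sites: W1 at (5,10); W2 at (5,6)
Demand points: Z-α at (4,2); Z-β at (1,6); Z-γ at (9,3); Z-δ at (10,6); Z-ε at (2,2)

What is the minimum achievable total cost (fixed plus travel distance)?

Open {W2}: assign each demand point to its cheapest open site.
  Z-α→W2 4, Z-β→W2 4, Z-γ→W2 4, Z-δ→W2 5, Z-ε→W2 4
  travel distance 21, fixed 4 → total 25.
Compare {W1, W2}: travel distance 21 + fixed 7 = 28.
Compare {W1}: travel distance 32 + fixed 3 = 35.

25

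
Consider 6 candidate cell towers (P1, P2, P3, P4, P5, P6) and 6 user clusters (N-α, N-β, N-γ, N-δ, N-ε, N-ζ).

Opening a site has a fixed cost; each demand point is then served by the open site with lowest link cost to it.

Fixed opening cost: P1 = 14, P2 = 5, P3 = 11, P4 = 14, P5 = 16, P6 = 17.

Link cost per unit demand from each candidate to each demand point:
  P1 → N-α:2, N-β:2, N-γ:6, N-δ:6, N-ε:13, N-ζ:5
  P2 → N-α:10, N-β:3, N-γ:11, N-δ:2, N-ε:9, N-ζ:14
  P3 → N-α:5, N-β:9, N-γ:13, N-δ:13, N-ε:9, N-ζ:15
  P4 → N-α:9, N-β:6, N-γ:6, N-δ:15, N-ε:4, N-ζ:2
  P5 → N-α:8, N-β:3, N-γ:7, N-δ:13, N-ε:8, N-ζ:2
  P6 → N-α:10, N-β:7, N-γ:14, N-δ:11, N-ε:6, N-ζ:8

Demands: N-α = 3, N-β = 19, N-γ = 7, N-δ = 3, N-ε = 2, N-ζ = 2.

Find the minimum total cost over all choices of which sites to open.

137

Open {P1, P2, P4}: assign each demand point to its cheapest open site.
  N-α→P1 3×2=6, N-β→P1 19×2=38, N-γ→P1 7×6=42, N-δ→P2 3×2=6, N-ε→P4 2×4=8, N-ζ→P4 2×2=4
  link cost 104, fixed 33 → total 137.
Compare {P1, P2}: link cost 120 + fixed 19 = 139.
Compare {P1, P4}: link cost 116 + fixed 28 = 144.
Compare {P1, P2, P5}: link cost 112 + fixed 35 = 147.
All other subsets cost ≥ 139. Minimum total cost: 137.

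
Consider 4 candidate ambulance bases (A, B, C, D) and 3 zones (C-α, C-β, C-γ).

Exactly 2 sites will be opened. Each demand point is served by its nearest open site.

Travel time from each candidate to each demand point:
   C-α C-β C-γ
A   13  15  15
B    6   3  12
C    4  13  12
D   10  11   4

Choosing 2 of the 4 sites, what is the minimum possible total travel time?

13

Open {B, D}.
  C-α→B 6, C-β→B 3, C-γ→D 4  ⇒ total 13.
Compare {B, C}: total 19.
Compare {C, D}: total 19.
No size-2 selection does better; minimum is 13.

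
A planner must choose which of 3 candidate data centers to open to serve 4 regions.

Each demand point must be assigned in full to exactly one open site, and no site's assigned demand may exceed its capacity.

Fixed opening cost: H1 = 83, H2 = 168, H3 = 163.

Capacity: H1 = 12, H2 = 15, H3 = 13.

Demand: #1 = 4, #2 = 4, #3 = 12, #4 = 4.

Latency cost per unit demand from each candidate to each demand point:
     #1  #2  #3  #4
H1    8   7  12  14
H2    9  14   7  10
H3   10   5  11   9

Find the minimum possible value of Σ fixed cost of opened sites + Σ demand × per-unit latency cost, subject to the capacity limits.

451

Open {H1, H2}; cheapest assignment that respects the capacities:
  H1 (cap 12, load 12): #1, #2, #4 — cost 4×8 + 4×7 + 4×14 = 116
  H2 (cap 15, load 12): #3 — cost 12×7 = 84
  Shipping 200, fixed 251 → total 451.
  Any other capacity-feasible assignment to {H1, H2} ships for at least 200.
Compare {H1, H3}: its best feasible assignment gives total 486.
Compare {H2, H3}: its best feasible assignment gives total 511.
Every other set of open sites that can feasibly serve all demand totals ≥ 486 even under its best assignment. Minimum: 451.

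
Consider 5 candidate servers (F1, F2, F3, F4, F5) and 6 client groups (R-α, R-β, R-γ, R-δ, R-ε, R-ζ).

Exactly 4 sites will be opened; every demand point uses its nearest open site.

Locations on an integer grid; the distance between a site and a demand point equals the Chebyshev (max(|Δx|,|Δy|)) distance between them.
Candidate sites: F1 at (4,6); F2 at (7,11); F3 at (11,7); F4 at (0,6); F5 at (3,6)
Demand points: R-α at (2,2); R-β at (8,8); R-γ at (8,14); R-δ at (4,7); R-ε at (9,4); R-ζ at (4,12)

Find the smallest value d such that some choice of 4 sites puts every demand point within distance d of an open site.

Open {F1, F2, F3, F4}.
  Farthest demand point is R-α at distance 4 (to F1); all others are ≤ 4.
With {F1, F2, F3, F5} the worst case is 4.
With {F2, F3, F4, F5} the worst case is 4.
No size-4 selection achieves below 4.

4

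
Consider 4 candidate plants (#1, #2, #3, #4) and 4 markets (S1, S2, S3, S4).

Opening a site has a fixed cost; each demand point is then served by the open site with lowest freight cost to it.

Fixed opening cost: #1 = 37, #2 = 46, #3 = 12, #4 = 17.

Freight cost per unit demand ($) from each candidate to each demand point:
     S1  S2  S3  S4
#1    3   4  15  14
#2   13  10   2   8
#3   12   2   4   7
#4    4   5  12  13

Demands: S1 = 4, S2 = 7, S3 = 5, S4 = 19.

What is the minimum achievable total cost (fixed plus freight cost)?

212

Open {#3, #4}: assign each demand point to its cheapest open site.
  S1→#4 4×4=16, S2→#3 7×2=14, S3→#3 5×4=20, S4→#3 19×7=133
  freight cost 183, fixed 29 → total 212.
Compare {#3}: freight cost 215 + fixed 12 = 227.
Compare {#1, #3}: freight cost 179 + fixed 49 = 228.
Compare {#1, #3, #4}: freight cost 179 + fixed 66 = 245.
All other subsets cost ≥ 227. Minimum total cost: 212.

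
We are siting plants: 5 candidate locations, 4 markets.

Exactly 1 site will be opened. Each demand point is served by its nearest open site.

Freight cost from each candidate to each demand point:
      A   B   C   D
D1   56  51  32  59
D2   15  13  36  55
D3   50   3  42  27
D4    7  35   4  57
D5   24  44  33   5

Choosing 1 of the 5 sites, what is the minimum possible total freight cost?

103

Open {D4}.
  A→D4 7, B→D4 35, C→D4 4, D→D4 57  ⇒ total 103.
Compare {D5}: total 106.
Compare {D2}: total 119.
No size-1 selection does better; minimum is 103.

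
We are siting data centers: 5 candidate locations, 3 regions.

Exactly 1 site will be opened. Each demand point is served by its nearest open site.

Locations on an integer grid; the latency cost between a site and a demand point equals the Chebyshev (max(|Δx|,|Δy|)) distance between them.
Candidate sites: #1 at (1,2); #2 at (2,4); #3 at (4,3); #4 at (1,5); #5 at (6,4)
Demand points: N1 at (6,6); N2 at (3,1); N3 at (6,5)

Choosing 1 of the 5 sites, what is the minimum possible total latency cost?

6

Open {#5}.
  N1→#5 2, N2→#5 3, N3→#5 1  ⇒ total 6.
Compare {#3}: total 7.
Compare {#2}: total 11.
No size-1 selection does better; minimum is 6.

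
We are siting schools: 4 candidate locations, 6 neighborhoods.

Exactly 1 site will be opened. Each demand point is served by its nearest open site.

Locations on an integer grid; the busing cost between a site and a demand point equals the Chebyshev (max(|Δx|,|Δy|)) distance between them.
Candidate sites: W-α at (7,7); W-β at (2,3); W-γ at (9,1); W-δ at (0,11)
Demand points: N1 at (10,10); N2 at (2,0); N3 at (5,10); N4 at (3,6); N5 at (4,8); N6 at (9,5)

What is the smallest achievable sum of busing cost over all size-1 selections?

Open {W-α}.
  N1→W-α 3, N2→W-α 7, N3→W-α 3, N4→W-α 4, N5→W-α 3, N6→W-α 2  ⇒ total 22.
Compare {W-β}: total 33.
Compare {W-γ}: total 42.
No size-1 selection does better; minimum is 22.

22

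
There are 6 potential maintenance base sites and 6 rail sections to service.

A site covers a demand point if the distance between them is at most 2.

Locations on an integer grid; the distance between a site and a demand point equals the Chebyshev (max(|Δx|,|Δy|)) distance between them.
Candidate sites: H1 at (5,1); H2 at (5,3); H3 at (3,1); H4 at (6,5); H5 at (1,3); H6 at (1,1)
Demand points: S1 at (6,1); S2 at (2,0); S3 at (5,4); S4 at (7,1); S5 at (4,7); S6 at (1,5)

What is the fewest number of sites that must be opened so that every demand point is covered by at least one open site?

4

Coverage sets (demand points within 2 of each site):
  H1: {S1, S4}
  H2: {S1, S3, S4}
  H3: {S2}
  H4: {S3, S5}
  H5: {S6}
  H6: {S2}
No 3 sites suffice: every size-3 union leaves at least one demand point uncovered.
But {H1, H3, H4, H5} covers everything, so the minimum is 4.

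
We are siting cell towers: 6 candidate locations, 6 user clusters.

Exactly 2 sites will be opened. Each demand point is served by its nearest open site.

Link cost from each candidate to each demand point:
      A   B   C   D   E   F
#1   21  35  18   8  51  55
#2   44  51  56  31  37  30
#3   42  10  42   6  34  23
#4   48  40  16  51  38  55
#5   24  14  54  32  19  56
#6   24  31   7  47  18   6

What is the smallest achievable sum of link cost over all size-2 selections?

Open {#3, #6}.
  A→#6 24, B→#3 10, C→#6 7, D→#3 6, E→#6 18, F→#6 6  ⇒ total 71.
Compare {#1, #6}: total 91.
Compare {#5, #6}: total 101.
No size-2 selection does better; minimum is 71.

71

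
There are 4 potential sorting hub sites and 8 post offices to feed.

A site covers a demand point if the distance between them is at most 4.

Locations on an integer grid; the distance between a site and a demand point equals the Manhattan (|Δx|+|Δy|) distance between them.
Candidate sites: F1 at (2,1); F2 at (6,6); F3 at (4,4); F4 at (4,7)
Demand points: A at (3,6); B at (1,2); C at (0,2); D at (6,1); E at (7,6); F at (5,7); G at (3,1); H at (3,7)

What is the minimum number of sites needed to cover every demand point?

2

Coverage sets (demand points within 4 of each site):
  F1: {B, C, D, G}
  F2: {A, E, F, H}
  F3: {A, F, G, H}
  F4: {A, E, F, H}
No single site covers all 8 demand points.
But {F1, F2} covers everything, so the minimum is 2.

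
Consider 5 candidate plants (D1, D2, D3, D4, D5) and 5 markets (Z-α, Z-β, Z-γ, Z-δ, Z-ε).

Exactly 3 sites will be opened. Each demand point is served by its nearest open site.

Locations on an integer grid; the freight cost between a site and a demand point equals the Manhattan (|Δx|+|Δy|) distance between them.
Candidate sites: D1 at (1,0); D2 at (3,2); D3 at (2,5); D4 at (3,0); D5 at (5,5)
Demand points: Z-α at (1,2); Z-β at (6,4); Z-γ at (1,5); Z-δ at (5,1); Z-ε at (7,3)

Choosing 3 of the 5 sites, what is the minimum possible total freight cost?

Open {D2, D3, D5}.
  Z-α→D2 2, Z-β→D5 2, Z-γ→D3 1, Z-δ→D2 3, Z-ε→D5 4  ⇒ total 12.
Compare {D1, D3, D5}: total 13.
Compare {D3, D4, D5}: total 14.
No size-3 selection does better; minimum is 12.

12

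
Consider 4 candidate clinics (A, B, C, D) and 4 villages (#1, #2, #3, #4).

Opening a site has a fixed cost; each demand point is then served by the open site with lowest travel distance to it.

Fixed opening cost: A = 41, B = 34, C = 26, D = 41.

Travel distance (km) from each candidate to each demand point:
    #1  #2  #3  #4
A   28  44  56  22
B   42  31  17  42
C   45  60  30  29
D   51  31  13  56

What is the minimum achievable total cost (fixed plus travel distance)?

Open {B}: assign each demand point to its cheapest open site.
  #1→B 42, #2→B 31, #3→B 17, #4→B 42
  travel distance 132, fixed 34 → total 166.
Compare {A, B}: travel distance 98 + fixed 75 = 173.
Compare {A, D}: travel distance 94 + fixed 82 = 176.
Compare {B, C}: travel distance 119 + fixed 60 = 179.
All other subsets cost ≥ 173. Minimum total cost: 166.

166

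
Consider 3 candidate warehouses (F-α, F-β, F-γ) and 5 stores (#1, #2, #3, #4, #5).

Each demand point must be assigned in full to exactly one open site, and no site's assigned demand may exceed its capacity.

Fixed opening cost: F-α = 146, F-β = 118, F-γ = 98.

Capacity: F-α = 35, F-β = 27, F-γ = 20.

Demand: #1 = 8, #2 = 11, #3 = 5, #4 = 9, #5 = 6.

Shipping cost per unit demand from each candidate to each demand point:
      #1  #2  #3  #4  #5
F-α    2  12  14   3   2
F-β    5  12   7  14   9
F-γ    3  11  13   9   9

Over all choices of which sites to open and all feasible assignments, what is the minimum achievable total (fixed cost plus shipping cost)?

485

Open {F-α, F-γ}; cheapest assignment that respects the capacities:
  F-α (cap 35, load 23): #1, #4, #5 — cost 8×2 + 9×3 + 6×2 = 55
  F-γ (cap 20, load 16): #2, #3 — cost 11×11 + 5×13 = 186
  Shipping 241, fixed 244 → total 485.
  Any other capacity-feasible assignment to {F-α, F-γ} ships for at least 241.
Compare {F-α, F-β}: its best feasible assignment gives total 486.
Compare {F-β, F-γ}: its best feasible assignment gives total 542.
Every other set of open sites that can feasibly serve all demand totals ≥ 486 even under its best assignment. Minimum: 485.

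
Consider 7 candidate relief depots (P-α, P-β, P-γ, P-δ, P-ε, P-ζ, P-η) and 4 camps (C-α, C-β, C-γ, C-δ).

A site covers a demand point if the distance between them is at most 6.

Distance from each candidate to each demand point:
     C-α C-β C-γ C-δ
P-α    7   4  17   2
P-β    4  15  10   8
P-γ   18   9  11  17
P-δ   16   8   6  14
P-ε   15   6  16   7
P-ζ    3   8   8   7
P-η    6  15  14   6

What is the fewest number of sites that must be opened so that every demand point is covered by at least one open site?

3

Coverage sets (demand points within 6 of each site):
  P-α: {C-β, C-δ}
  P-β: {C-α}
  P-γ: {}
  P-δ: {C-γ}
  P-ε: {C-β}
  P-ζ: {C-α}
  P-η: {C-α, C-δ}
No 2 sites suffice: every size-2 union leaves at least one demand point uncovered.
But {P-α, P-β, P-δ} covers everything, so the minimum is 3.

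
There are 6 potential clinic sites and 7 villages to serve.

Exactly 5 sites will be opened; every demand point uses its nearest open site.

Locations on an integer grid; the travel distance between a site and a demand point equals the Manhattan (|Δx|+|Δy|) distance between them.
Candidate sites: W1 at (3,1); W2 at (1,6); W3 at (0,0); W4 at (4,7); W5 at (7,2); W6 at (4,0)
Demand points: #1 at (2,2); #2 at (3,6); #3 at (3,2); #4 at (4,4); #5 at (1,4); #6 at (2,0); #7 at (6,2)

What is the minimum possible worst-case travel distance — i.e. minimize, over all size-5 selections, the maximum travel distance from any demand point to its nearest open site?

3

Open {W1, W2, W3, W4, W5}.
  Farthest demand point is #4 at travel distance 3 (to W4); all others are ≤ 3.
With {W1, W2, W4, W5, W6} the worst case is 3.
With {W1, W2, W3, W4, W6} the worst case is 4.
No size-5 selection achieves below 3.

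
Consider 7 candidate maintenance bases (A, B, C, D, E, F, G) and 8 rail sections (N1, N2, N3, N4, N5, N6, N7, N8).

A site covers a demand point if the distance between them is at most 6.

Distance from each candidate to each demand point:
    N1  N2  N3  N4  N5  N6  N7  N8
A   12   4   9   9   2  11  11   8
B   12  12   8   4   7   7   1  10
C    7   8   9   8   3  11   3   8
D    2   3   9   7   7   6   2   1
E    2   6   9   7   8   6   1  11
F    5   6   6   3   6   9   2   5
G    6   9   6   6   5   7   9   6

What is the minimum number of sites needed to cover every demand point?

2

Coverage sets (demand points within 6 of each site):
  A: {N2, N5}
  B: {N4, N7}
  C: {N5, N7}
  D: {N1, N2, N6, N7, N8}
  E: {N1, N2, N6, N7}
  F: {N1, N2, N3, N4, N5, N7, N8}
  G: {N1, N3, N4, N5, N8}
No single site covers all 8 demand points.
But {D, F} covers everything, so the minimum is 2.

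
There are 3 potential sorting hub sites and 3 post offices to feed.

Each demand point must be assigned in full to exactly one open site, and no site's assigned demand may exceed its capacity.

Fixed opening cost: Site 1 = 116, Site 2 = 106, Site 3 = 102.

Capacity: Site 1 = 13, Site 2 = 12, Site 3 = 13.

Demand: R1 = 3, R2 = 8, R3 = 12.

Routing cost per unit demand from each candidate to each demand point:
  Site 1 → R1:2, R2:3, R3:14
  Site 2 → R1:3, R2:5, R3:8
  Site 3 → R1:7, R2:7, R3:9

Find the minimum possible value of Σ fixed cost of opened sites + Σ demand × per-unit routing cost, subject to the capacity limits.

348

Open {Site 1, Site 2}; cheapest assignment that respects the capacities:
  Site 1 (cap 13, load 11): R1, R2 — cost 3×2 + 8×3 = 30
  Site 2 (cap 12, load 12): R3 — cost 12×8 = 96
  Shipping 126, fixed 222 → total 348.
  Any other capacity-feasible assignment to {Site 1, Site 2} ships for at least 126.
Compare {Site 1, Site 3}: its best feasible assignment gives total 356.
Compare {Site 2, Site 3}: its best feasible assignment gives total 365.
Every other set of open sites that can feasibly serve all demand totals ≥ 356 even under its best assignment. Minimum: 348.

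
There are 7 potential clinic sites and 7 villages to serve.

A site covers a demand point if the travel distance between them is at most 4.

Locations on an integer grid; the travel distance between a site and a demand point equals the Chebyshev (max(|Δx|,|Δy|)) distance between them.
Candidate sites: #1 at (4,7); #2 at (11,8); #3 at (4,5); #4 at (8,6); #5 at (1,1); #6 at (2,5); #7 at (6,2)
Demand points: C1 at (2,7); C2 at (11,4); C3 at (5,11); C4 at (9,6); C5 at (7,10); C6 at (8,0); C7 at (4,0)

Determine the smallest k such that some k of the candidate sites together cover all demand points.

3

Coverage sets (demand points within 4 of each site):
  #1: {C1, C3, C5}
  #2: {C2, C4, C5}
  #3: {C1}
  #4: {C2, C4, C5}
  #5: {C7}
  #6: {C1}
  #7: {C4, C6, C7}
No 2 sites suffice: every size-2 union leaves at least one demand point uncovered.
But {#1, #2, #7} covers everything, so the minimum is 3.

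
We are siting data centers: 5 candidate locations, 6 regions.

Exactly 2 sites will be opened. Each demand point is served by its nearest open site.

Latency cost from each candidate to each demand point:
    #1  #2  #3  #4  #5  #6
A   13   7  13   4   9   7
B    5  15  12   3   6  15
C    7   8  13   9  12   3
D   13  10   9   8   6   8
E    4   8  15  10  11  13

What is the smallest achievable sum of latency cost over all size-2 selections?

Open {B, C}.
  #1→B 5, #2→C 8, #3→B 12, #4→B 3, #5→B 6, #6→C 3  ⇒ total 37.
Compare {A, B}: total 40.
Compare {B, D}: total 41.
No size-2 selection does better; minimum is 37.

37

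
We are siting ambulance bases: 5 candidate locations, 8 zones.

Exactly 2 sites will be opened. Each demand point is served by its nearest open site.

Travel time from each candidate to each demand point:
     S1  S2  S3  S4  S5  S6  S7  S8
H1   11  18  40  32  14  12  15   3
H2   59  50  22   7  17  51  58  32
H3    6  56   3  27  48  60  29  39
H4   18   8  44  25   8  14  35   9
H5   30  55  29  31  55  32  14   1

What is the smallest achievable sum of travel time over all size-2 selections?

98

Open {H1, H3}.
  S1→H3 6, S2→H1 18, S3→H3 3, S4→H3 27, S5→H1 14, S6→H1 12, S7→H1 15, S8→H1 3  ⇒ total 98.
Compare {H1, H2}: total 102.
Compare {H3, H4}: total 102.
No size-2 selection does better; minimum is 98.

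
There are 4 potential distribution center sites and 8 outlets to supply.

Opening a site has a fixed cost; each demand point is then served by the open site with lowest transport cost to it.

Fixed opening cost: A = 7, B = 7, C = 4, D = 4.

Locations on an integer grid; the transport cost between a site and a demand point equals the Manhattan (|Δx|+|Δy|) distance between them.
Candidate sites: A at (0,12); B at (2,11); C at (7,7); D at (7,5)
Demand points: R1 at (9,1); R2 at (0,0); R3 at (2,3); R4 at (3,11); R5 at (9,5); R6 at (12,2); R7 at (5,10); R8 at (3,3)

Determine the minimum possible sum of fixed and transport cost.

57

Open {B, D}: assign each demand point to its cheapest open site.
  R1→D 6, R2→D 12, R3→D 7, R4→B 1, R5→D 2, R6→D 8, R7→B 4, R8→D 6
  transport cost 46, fixed 11 → total 57.
Compare {B, C, D}: transport cost 46 + fixed 15 = 61.
Compare {D}: transport cost 58 + fixed 4 = 62.
Compare {C, D}: transport cost 54 + fixed 8 = 62.
All other subsets cost ≥ 61. Minimum total cost: 57.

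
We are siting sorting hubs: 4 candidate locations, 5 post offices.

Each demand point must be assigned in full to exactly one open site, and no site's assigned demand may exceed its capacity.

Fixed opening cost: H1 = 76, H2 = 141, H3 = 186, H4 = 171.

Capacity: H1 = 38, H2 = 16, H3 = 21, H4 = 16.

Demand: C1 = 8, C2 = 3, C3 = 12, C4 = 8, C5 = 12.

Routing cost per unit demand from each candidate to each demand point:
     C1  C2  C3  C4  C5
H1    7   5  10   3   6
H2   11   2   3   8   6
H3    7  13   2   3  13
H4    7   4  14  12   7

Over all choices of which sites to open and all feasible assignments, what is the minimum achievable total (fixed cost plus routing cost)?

411

Open {H1, H2}; cheapest assignment that respects the capacities:
  H1 (cap 38, load 28): C1, C4, C5 — cost 8×7 + 8×3 + 12×6 = 152
  H2 (cap 16, load 15): C2, C3 — cost 3×2 + 12×3 = 42
  Shipping 194, fixed 217 → total 411.
  Any other capacity-feasible assignment to {H1, H2} ships for at least 194.
Compare {H1, H3}: its best feasible assignment gives total 453.
Compare {H1, H4}: its best feasible assignment gives total 531.
Every other set of open sites that can feasibly serve all demand totals ≥ 453 even under its best assignment. Minimum: 411.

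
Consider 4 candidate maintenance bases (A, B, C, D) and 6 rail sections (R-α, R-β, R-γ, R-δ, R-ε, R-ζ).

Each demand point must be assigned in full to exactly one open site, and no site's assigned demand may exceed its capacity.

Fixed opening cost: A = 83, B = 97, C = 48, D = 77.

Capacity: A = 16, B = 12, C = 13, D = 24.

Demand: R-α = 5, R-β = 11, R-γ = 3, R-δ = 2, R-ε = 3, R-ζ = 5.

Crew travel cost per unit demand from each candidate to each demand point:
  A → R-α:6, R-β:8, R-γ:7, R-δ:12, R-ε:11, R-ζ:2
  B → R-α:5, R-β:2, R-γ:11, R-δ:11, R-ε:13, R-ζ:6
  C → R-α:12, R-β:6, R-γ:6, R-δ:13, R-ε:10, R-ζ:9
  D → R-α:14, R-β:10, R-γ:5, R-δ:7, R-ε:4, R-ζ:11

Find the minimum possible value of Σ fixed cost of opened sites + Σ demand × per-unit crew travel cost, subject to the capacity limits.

Open {A, C}; cheapest assignment that respects the capacities:
  A (cap 16, load 16): R-α, R-γ, R-ε, R-ζ — cost 5×6 + 3×7 + 3×11 + 5×2 = 94
  C (cap 13, load 13): R-β, R-δ — cost 11×6 + 2×13 = 92
  Shipping 186, fixed 131 → total 317.
  Any other capacity-feasible assignment to {A, C} ships for at least 186.
Compare {A, D}: its best feasible assignment gives total 351.
Compare {A, C, D}: its best feasible assignment gives total 355.
Every other set of open sites that can feasibly serve all demand totals ≥ 351 even under its best assignment. Minimum: 317.

317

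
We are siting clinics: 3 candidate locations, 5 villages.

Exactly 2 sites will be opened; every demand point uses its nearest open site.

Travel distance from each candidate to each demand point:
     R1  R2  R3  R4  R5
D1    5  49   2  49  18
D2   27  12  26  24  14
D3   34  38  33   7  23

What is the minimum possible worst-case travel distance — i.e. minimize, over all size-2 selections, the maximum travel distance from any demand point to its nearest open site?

24

Open {D1, D2}.
  Farthest demand point is R4 at travel distance 24 (to D2); all others are ≤ 24.
With {D2, D3} the worst case is 27.
With {D1, D3} the worst case is 38.
No size-2 selection achieves below 24.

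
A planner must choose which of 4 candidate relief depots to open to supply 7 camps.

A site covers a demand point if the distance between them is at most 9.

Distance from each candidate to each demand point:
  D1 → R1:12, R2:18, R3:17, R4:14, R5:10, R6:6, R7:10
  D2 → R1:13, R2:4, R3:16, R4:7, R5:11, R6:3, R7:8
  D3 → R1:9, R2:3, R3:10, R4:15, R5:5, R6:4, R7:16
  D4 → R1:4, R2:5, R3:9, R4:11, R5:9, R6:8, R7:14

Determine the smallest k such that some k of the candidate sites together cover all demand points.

Coverage sets (demand points within 9 of each site):
  D1: {R6}
  D2: {R2, R4, R6, R7}
  D3: {R1, R2, R5, R6}
  D4: {R1, R2, R3, R5, R6}
No single site covers all 7 demand points.
But {D2, D4} covers everything, so the minimum is 2.

2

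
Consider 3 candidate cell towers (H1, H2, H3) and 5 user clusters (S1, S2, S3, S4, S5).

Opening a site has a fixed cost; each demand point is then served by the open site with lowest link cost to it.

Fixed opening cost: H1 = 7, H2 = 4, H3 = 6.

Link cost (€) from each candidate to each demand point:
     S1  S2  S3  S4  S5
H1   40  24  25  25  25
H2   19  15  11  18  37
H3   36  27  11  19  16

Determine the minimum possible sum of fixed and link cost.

89

Open {H2, H3}: assign each demand point to its cheapest open site.
  S1→H2 19, S2→H2 15, S3→H2 11, S4→H2 18, S5→H3 16
  link cost 79, fixed 10 → total 89.
Compare {H1, H2, H3}: link cost 79 + fixed 17 = 96.
Compare {H1, H2}: link cost 88 + fixed 11 = 99.
Compare {H2}: link cost 100 + fixed 4 = 104.
All other subsets cost ≥ 96. Minimum total cost: 89.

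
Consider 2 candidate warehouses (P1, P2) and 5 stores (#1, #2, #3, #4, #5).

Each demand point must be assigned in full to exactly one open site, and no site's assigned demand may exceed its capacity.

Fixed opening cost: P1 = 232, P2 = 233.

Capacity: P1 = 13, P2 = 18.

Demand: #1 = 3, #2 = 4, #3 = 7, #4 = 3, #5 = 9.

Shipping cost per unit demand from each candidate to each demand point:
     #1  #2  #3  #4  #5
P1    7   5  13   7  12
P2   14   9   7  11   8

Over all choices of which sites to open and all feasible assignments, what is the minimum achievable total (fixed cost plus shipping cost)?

648

Open {P1, P2}; cheapest assignment that respects the capacities:
  P1 (cap 13, load 10): #1, #2, #4 — cost 3×7 + 4×5 + 3×7 = 62
  P2 (cap 18, load 16): #3, #5 — cost 7×7 + 9×8 = 121
  Shipping 183, fixed 465 → total 648.
  Any other capacity-feasible assignment to {P1, P2} ships for at least 183.
Total demand is 26 and no other set of sites has combined capacity ≥ 26, so {P1, P2} is the only feasible choice of open sites. Minimum: 648.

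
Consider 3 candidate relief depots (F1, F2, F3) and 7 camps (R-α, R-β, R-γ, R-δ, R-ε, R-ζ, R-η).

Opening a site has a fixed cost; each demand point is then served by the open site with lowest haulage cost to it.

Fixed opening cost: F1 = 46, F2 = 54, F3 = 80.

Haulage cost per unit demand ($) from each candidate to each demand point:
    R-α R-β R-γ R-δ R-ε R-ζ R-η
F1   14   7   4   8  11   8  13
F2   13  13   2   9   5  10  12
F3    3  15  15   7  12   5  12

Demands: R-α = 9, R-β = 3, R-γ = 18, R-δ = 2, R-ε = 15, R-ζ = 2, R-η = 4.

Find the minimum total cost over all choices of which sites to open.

Open {F2, F3}: assign each demand point to its cheapest open site.
  R-α→F3 9×3=27, R-β→F2 3×13=39, R-γ→F2 18×2=36, R-δ→F3 2×7=14, R-ε→F2 15×5=75, R-ζ→F3 2×5=10, R-η→F2 4×12=48
  haulage cost 249, fixed 134 → total 383.
Compare {F2}: haulage cost 353 + fixed 54 = 407.
Compare {F1, F2, F3}: haulage cost 231 + fixed 180 = 411.
Compare {F1, F2}: haulage cost 329 + fixed 100 = 429.
All other subsets cost ≥ 407. Minimum total cost: 383.

383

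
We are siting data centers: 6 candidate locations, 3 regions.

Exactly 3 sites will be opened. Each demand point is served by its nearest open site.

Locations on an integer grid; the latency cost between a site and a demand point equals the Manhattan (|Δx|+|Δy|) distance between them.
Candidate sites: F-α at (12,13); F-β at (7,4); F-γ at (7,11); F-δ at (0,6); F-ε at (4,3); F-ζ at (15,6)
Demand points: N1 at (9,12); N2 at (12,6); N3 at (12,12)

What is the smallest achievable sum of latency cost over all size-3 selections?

7

Open {F-α, F-γ, F-ζ}.
  N1→F-γ 3, N2→F-ζ 3, N3→F-α 1  ⇒ total 7.
Compare {F-α, F-β, F-ζ}: total 8.
Compare {F-α, F-δ, F-ζ}: total 8.
No size-3 selection does better; minimum is 7.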